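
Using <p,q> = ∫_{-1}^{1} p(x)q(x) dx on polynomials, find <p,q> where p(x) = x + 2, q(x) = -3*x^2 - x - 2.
<p,q> = -38/3

Expand the product: p(x)·q(x) = -3*x^3 - 7*x^2 - 4*x - 4.
∫_{-1}^{1} of each monomial x^k gives [2/(k+1) if k even, 0 if k odd]. Integrating term-by-term (or equivalently evaluating the antiderivative F(x) = -3*x^4/4 - 7*x^3/3 - 2*x^2 - 4*x at the endpoints):
  F(1) − F(−1) = -109/12 − (43/12) = -38/3.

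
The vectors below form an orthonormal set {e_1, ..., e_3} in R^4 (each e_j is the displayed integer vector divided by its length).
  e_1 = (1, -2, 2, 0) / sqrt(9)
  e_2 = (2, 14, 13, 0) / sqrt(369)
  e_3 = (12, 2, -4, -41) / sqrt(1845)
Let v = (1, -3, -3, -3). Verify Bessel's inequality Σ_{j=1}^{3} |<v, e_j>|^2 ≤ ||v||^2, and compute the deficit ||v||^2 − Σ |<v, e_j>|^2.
Σ |<v, e_j>|^2 = 139/5; ||v||^2 = 28; deficit = 1/5

Write each e_j = u_j / sqrt(<u_j, u_j>) where u_j is the displayed integer vector. Then <v, e_j> = <v, u_j> / sqrt(<u_j, u_j>), so |<v, e_j>|^2 = <v, u_j>^2 / <u_j, u_j>.
Coefficients: <v, e_1> = 1/sqrt(9), <v, e_2> = -79/sqrt(369), <v, e_3> = 141/sqrt(1845).
Square and sum: Σ |<v, e_j>|^2 = 139/5.
Compute ||v||^2 = v·v = 28.
Deficit = 28 − 139/5 = 1/5 ≥ 0, confirming Bessel's inequality. (The deficit equals ||v − Σ <v,e_j> e_j||^2, the squared distance from v to span{e_j}.)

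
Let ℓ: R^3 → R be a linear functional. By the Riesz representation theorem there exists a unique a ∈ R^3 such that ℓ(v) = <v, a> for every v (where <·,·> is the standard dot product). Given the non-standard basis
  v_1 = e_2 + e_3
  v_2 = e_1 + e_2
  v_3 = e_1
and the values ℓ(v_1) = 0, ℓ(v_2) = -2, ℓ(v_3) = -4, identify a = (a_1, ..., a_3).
a = (-4, 2, -2)

Write a = (a_1, ..., a_3) in the standard basis. For each basis vector v_i, ℓ(v_i) = <v_i, a> is a linear equation in the a_j's. Collect the n equations into a matrix system V a = ℓ, where row i of V is v_i (expressed in the standard basis). Since V is invertible (lower-triangular with 1s on the diagonal, up to permutation), solve by back-substitution:
  V =
[[0, 1, 1],
 [1, 1, 0],
 [1, 0, 0]]
  V a = (0, -2, -4)
Solving gives a = (-4, 2, -2).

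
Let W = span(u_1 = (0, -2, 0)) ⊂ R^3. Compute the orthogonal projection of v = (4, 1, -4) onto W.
proj_W(v) = (0, 1, 0)

Set up U = [u_1 | ... | u_1] ∈ R^(3×1). The projector onto W = col(U) is P = U (U^T U)^(-1) U^T.
Compute U^T U =
  [4],
and U^T v = (-2).
Solve U^T U · c = U^T v for the coefficients: c = (-1/2). The projection is proj_W(v) = U c.
Check: (v - proj_W(v)) · u_1 = 0  (should be 0).
Result: proj_W(v) = (0, 1, 0).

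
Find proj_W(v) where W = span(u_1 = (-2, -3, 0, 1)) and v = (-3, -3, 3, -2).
proj_W(v) = (-13/7, -39/14, 0, 13/14)

Set up U = [u_1 | ... | u_1] ∈ R^(4×1). The projector onto W = col(U) is P = U (U^T U)^(-1) U^T.
Compute U^T U =
  [14],
and U^T v = (13).
Solve U^T U · c = U^T v for the coefficients: c = (13/14). The projection is proj_W(v) = U c.
Check: (v - proj_W(v)) · u_1 = 0  (should be 0).
Result: proj_W(v) = (-13/7, -39/14, 0, 13/14).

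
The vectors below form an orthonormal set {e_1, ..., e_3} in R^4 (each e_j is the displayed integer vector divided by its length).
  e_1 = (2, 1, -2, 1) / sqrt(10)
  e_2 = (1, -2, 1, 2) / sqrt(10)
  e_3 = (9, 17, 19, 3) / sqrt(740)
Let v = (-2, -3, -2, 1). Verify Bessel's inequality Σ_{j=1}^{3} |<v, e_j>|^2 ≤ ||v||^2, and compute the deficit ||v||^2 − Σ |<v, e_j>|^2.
Σ |<v, e_j>|^2 = 3074/185; ||v||^2 = 18; deficit = 256/185

Write each e_j = u_j / sqrt(<u_j, u_j>) where u_j is the displayed integer vector. Then <v, e_j> = <v, u_j> / sqrt(<u_j, u_j>), so |<v, e_j>|^2 = <v, u_j>^2 / <u_j, u_j>.
Coefficients: <v, e_1> = -2/sqrt(10), <v, e_2> = 4/sqrt(10), <v, e_3> = -104/sqrt(740).
Square and sum: Σ |<v, e_j>|^2 = 3074/185.
Compute ||v||^2 = v·v = 18.
Deficit = 18 − 3074/185 = 256/185 ≥ 0, confirming Bessel's inequality. (The deficit equals ||v − Σ <v,e_j> e_j||^2, the squared distance from v to span{e_j}.)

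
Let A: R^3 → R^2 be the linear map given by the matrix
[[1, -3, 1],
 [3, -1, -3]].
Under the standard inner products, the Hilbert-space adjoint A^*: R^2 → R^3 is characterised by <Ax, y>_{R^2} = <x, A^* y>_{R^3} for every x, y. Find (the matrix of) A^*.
A^* = A^T =
[[1, 3],
 [-3, -1],
 [1, -3]]

For real matrices with standard dot products, the defining identity <Ax, y> = <x, A^* y> gives (Ax)^T y = x^T (A^*) y, i.e. x^T A^T y = x^T (A^*) y. Since this holds for all x, y, we must have A^* = A^T. Therefore
A^* =
[[1, 3],
 [-3, -1],
 [1, -3]].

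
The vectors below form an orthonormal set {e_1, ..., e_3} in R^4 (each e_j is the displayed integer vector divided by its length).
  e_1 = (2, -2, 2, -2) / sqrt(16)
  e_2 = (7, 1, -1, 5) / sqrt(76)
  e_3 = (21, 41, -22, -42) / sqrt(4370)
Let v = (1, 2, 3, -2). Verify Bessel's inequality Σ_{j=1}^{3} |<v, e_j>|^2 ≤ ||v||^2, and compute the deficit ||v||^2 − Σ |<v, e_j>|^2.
Σ |<v, e_j>|^2 = 1739/230; ||v||^2 = 18; deficit = 7*2**(66/95)*3**(359/665)*5**(473/665)*7**(129/665)/9

Write each e_j = u_j / sqrt(<u_j, u_j>) where u_j is the displayed integer vector. Then <v, e_j> = <v, u_j> / sqrt(<u_j, u_j>), so |<v, e_j>|^2 = <v, u_j>^2 / <u_j, u_j>.
Coefficients: <v, e_1> = 8/sqrt(16), <v, e_2> = -4/sqrt(76), <v, e_3> = 121/sqrt(4370).
Square and sum: Σ |<v, e_j>|^2 = 1739/230.
Compute ||v||^2 = v·v = 18.
Deficit = 18 − 1739/230 = 7*2**(66/95)*3**(359/665)*5**(473/665)*7**(129/665)/9 ≥ 0, confirming Bessel's inequality. (The deficit equals ||v − Σ <v,e_j> e_j||^2, the squared distance from v to span{e_j}.)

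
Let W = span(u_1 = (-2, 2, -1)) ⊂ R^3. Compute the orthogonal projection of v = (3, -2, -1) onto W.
proj_W(v) = (2, -2, 1)

Set up U = [u_1 | ... | u_1] ∈ R^(3×1). The projector onto W = col(U) is P = U (U^T U)^(-1) U^T.
Compute U^T U =
  [9],
and U^T v = (-9).
Solve U^T U · c = U^T v for the coefficients: c = (-1). The projection is proj_W(v) = U c.
Check: (v - proj_W(v)) · u_1 = 0  (should be 0).
Result: proj_W(v) = (2, -2, 1).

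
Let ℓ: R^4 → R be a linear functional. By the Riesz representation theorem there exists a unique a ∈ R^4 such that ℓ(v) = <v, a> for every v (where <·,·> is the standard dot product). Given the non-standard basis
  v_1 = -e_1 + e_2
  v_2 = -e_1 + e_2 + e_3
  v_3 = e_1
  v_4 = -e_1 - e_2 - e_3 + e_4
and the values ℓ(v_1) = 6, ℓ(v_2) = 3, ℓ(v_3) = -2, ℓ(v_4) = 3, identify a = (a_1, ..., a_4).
a = (-2, 4, -3, 2)

Write a = (a_1, ..., a_4) in the standard basis. For each basis vector v_i, ℓ(v_i) = <v_i, a> is a linear equation in the a_j's. Collect the n equations into a matrix system V a = ℓ, where row i of V is v_i (expressed in the standard basis). Since V is invertible (lower-triangular with 1s on the diagonal, up to permutation), solve by back-substitution:
  V =
[[-1, 1, 0, 0],
 [-1, 1, 1, 0],
 [1, 0, 0, 0],
 [-1, -1, -1, 1]]
  V a = (6, 3, -2, 3)
Solving gives a = (-2, 4, -3, 2).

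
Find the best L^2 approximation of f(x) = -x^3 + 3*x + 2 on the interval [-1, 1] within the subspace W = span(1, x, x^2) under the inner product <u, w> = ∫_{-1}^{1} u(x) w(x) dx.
g(x) = 12*x/5 + 2

The best approximation g ∈ W is the orthogonal projection of f onto W. Writing g = a_0 + a_1 x + a_2 x^2, the coefficients solve the normal equations G · a = b where
  G_{ij} = <φ_i, φ_j> and b_i = <f, φ_i>, with φ_0 = 1, φ_1 = x, φ_2 = x^2.
G =
  [2, 0, 2/3]
  [0, 2/3, 0]
  [2/3, 0, 2/5],
b = (4, 8/5, 4/3).
Solving gives a_0 = 2, a_1 = 12/5, a_2 = 0, so
  g(x) = 12*x/5 + 2.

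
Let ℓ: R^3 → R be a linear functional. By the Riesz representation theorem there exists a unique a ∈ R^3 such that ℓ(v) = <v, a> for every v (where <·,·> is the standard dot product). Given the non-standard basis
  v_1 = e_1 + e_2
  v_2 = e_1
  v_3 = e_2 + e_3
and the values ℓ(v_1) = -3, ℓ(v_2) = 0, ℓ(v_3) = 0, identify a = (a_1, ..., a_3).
a = (0, -3, 3)

Write a = (a_1, ..., a_3) in the standard basis. For each basis vector v_i, ℓ(v_i) = <v_i, a> is a linear equation in the a_j's. Collect the n equations into a matrix system V a = ℓ, where row i of V is v_i (expressed in the standard basis). Since V is invertible (lower-triangular with 1s on the diagonal, up to permutation), solve by back-substitution:
  V =
[[1, 1, 0],
 [1, 0, 0],
 [0, 1, 1]]
  V a = (-3, 0, 0)
Solving gives a = (0, -3, 3).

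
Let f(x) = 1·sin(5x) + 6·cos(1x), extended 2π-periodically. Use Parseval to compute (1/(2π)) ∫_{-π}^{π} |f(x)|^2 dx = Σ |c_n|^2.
Σ |c_n|^2 = 37/2

Expand |f|^2 and use orthogonality of {sin(nx), cos(mx)} on [-π, π]:
  ∫_{-π}^{π} sin(nx)^2 dx = π, ∫ cos(mx)^2 dx = π, and cross terms integrate to 0.
So ∫_{-π}^{π} f(x)^2 dx = 1^2 · π + 6^2 · π = (1 + 36)π.
Divide by 2π: (1 + 36)/2 = 37/2.
By Parseval, this equals Σ |c_n|^2.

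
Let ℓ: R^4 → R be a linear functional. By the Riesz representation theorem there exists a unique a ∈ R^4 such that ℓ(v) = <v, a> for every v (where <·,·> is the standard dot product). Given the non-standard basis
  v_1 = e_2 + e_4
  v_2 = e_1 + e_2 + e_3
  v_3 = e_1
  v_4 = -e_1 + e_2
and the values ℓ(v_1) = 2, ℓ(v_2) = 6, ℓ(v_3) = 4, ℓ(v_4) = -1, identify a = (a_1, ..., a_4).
a = (4, 3, -1, -1)

Write a = (a_1, ..., a_4) in the standard basis. For each basis vector v_i, ℓ(v_i) = <v_i, a> is a linear equation in the a_j's. Collect the n equations into a matrix system V a = ℓ, where row i of V is v_i (expressed in the standard basis). Since V is invertible (lower-triangular with 1s on the diagonal, up to permutation), solve by back-substitution:
  V =
[[0, 1, 0, 1],
 [1, 1, 1, 0],
 [1, 0, 0, 0],
 [-1, 1, 0, 0]]
  V a = (2, 6, 4, -1)
Solving gives a = (4, 3, -1, -1).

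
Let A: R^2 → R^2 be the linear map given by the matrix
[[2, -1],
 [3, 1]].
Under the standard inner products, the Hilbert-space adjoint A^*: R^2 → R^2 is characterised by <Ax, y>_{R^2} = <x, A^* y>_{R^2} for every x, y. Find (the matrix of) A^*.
A^* = A^T =
[[2, 3],
 [-1, 1]]

For real matrices with standard dot products, the defining identity <Ax, y> = <x, A^* y> gives (Ax)^T y = x^T (A^*) y, i.e. x^T A^T y = x^T (A^*) y. Since this holds for all x, y, we must have A^* = A^T. Therefore
A^* =
[[2, 3],
 [-1, 1]].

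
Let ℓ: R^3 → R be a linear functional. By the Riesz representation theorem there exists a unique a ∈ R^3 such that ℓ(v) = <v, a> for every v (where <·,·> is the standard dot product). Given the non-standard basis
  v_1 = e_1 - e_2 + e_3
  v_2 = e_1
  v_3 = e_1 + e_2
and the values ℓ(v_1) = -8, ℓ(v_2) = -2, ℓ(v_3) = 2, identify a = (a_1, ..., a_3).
a = (-2, 4, -2)

Write a = (a_1, ..., a_3) in the standard basis. For each basis vector v_i, ℓ(v_i) = <v_i, a> is a linear equation in the a_j's. Collect the n equations into a matrix system V a = ℓ, where row i of V is v_i (expressed in the standard basis). Since V is invertible (lower-triangular with 1s on the diagonal, up to permutation), solve by back-substitution:
  V =
[[1, -1, 1],
 [1, 0, 0],
 [1, 1, 0]]
  V a = (-8, -2, 2)
Solving gives a = (-2, 4, -2).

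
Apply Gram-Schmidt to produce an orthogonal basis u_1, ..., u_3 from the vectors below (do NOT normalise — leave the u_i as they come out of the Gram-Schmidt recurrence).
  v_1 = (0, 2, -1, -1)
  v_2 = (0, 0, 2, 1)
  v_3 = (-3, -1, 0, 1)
Orthogonal basis:
  u_1 = (0, 2, -1, -1)
  u_2 = (0, 1, 3/2, 1/2)
  u_3 = (-3, 1/7, -2/7, 4/7)

Apply the Gram-Schmidt recurrence
  u_1 = v_1
  u_i = v_i − Σ_{j<i} ((v_i · u_j) / (u_j · u_j)) · u_j.

Step by step this gives:
  u_1 = (0, 2, -1, -1)
  u_2 = (0, 1, 3/2, 1/2)
  u_3 = (-3, 1/7, -2/7, 4/7)

Orthogonality check:
  u_2 · u_1 = 0 (should be 0)
  u_3 · u_1 = 0 (should be 0)
  u_3 · u_2 = 0 (should be 0)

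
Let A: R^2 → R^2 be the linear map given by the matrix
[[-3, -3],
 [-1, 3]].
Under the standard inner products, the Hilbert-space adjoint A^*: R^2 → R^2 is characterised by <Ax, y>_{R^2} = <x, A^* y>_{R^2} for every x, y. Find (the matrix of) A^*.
A^* = A^T =
[[-3, -1],
 [-3, 3]]

For real matrices with standard dot products, the defining identity <Ax, y> = <x, A^* y> gives (Ax)^T y = x^T (A^*) y, i.e. x^T A^T y = x^T (A^*) y. Since this holds for all x, y, we must have A^* = A^T. Therefore
A^* =
[[-3, -1],
 [-3, 3]].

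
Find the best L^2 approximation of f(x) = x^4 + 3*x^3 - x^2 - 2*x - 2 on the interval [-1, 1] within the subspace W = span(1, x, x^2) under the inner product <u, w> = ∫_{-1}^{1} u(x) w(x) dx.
g(x) = -x^2/7 - x/5 - 73/35

The best approximation g ∈ W is the orthogonal projection of f onto W. Writing g = a_0 + a_1 x + a_2 x^2, the coefficients solve the normal equations G · a = b where
  G_{ij} = <φ_i, φ_j> and b_i = <f, φ_i>, with φ_0 = 1, φ_1 = x, φ_2 = x^2.
G =
  [2, 0, 2/3]
  [0, 2/3, 0]
  [2/3, 0, 2/5],
b = (-64/15, -2/15, -152/105).
Solving gives a_0 = -73/35, a_1 = -1/5, a_2 = -1/7, so
  g(x) = -x^2/7 - x/5 - 73/35.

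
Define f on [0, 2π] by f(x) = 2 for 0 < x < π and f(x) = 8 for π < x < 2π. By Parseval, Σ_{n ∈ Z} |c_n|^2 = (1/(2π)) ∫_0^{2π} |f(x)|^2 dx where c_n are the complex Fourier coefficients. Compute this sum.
Σ |c_n|^2 = 34

Parseval equates the L^2 energy of f (normalised by 1/(2π)) with the ℓ^2 sum of its Fourier coefficients: (1/(2π)) ∫_0^{2π} |f|^2 = Σ |c_n|^2.
Compute the left side: (1/(2π)) [∫_0^π 2^2 dx + ∫_π^{2π} 8^2 dx] = (1/(2π)) · (4π + 64π) = (4 + 64)/2 = 34.
So Σ_{n ∈ Z} |c_n|^2 = 34.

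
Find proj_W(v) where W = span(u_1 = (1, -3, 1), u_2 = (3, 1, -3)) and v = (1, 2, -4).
proj_W(v) = (9/5, 13/5, -3)

Set up U = [u_1 | ... | u_2] ∈ R^(3×2). The projector onto W = col(U) is P = U (U^T U)^(-1) U^T.
Compute U^T U =
  [11, -3]
  [-3, 19],
and U^T v = (-9, 17).
Solve U^T U · c = U^T v for the coefficients: c = (-3/5, 4/5). The projection is proj_W(v) = U c.
Check: (v - proj_W(v)) · u_1 = 0  (should be 0).
Check: (v - proj_W(v)) · u_2 = 0  (should be 0).
Result: proj_W(v) = (9/5, 13/5, -3).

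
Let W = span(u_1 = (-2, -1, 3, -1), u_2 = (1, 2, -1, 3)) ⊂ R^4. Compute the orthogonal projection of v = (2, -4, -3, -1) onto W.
proj_W(v) = (38/25, -32/25, -74/25, -66/25)

Set up U = [u_1 | ... | u_2] ∈ R^(4×2). The projector onto W = col(U) is P = U (U^T U)^(-1) U^T.
Compute U^T U =
  [15, -10]
  [-10, 15],
and U^T v = (-8, -6).
Solve U^T U · c = U^T v for the coefficients: c = (-36/25, -34/25). The projection is proj_W(v) = U c.
Check: (v - proj_W(v)) · u_1 = 0  (should be 0).
Check: (v - proj_W(v)) · u_2 = 0  (should be 0).
Result: proj_W(v) = (38/25, -32/25, -74/25, -66/25).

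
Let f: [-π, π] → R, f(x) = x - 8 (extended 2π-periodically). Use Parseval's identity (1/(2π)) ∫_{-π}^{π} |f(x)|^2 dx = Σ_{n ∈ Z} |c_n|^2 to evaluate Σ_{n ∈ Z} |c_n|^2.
Σ |c_n|^2 = π^2/3 + 64

Expand and integrate term by term over [-π, π]:
  ∫ (x)^2 dx = 1·(2π^3/3); ∫ 2·1·(-8)·x dx = 0 (odd integrand); ∫ (-8)^2 dx = 64·2π.
So (1/(2π)) ∫_{-π}^{π} (x - 8)^2 dx = 1π^2/3 + 64 = π^2/3 + 64.
Parseval ⇒ Σ |c_n|^2 = π^2/3 + 64.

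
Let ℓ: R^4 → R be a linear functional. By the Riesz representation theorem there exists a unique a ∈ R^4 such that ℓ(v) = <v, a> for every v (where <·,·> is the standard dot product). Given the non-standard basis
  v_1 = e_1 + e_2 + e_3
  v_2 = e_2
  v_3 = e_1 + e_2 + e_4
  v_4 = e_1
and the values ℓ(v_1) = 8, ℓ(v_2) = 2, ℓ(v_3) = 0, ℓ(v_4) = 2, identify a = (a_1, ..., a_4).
a = (2, 2, 4, -4)

Write a = (a_1, ..., a_4) in the standard basis. For each basis vector v_i, ℓ(v_i) = <v_i, a> is a linear equation in the a_j's. Collect the n equations into a matrix system V a = ℓ, where row i of V is v_i (expressed in the standard basis). Since V is invertible (lower-triangular with 1s on the diagonal, up to permutation), solve by back-substitution:
  V =
[[1, 1, 1, 0],
 [0, 1, 0, 0],
 [1, 1, 0, 1],
 [1, 0, 0, 0]]
  V a = (8, 2, 0, 2)
Solving gives a = (2, 2, 4, -4).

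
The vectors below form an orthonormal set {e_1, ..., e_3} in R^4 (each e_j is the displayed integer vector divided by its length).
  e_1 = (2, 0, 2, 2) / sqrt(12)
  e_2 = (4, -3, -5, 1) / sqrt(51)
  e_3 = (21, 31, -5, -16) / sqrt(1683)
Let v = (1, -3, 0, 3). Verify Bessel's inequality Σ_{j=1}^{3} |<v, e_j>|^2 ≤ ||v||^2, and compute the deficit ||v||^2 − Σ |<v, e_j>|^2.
Σ |<v, e_j>|^2 = 208/11; ||v||^2 = 19; deficit = 1/11

Write each e_j = u_j / sqrt(<u_j, u_j>) where u_j is the displayed integer vector. Then <v, e_j> = <v, u_j> / sqrt(<u_j, u_j>), so |<v, e_j>|^2 = <v, u_j>^2 / <u_j, u_j>.
Coefficients: <v, e_1> = 8/sqrt(12), <v, e_2> = 16/sqrt(51), <v, e_3> = -120/sqrt(1683).
Square and sum: Σ |<v, e_j>|^2 = 208/11.
Compute ||v||^2 = v·v = 19.
Deficit = 19 − 208/11 = 1/11 ≥ 0, confirming Bessel's inequality. (The deficit equals ||v − Σ <v,e_j> e_j||^2, the squared distance from v to span{e_j}.)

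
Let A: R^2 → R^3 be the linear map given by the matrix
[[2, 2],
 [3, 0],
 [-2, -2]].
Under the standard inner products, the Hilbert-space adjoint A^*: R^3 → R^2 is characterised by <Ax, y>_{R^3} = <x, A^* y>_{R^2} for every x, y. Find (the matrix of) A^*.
A^* = A^T =
[[2, 3, -2],
 [2, 0, -2]]

For real matrices with standard dot products, the defining identity <Ax, y> = <x, A^* y> gives (Ax)^T y = x^T (A^*) y, i.e. x^T A^T y = x^T (A^*) y. Since this holds for all x, y, we must have A^* = A^T. Therefore
A^* =
[[2, 3, -2],
 [2, 0, -2]].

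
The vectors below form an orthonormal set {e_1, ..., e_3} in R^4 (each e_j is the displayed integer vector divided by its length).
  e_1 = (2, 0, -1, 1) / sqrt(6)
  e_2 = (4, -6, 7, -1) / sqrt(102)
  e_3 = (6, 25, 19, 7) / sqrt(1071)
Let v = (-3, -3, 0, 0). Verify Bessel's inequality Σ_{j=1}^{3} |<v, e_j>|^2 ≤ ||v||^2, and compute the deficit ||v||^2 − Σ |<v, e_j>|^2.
Σ |<v, e_j>|^2 = 101/7; ||v||^2 = 18; deficit = 25/7

Write each e_j = u_j / sqrt(<u_j, u_j>) where u_j is the displayed integer vector. Then <v, e_j> = <v, u_j> / sqrt(<u_j, u_j>), so |<v, e_j>|^2 = <v, u_j>^2 / <u_j, u_j>.
Coefficients: <v, e_1> = -6/sqrt(6), <v, e_2> = 6/sqrt(102), <v, e_3> = -93/sqrt(1071).
Square and sum: Σ |<v, e_j>|^2 = 101/7.
Compute ||v||^2 = v·v = 18.
Deficit = 18 − 101/7 = 25/7 ≥ 0, confirming Bessel's inequality. (The deficit equals ||v − Σ <v,e_j> e_j||^2, the squared distance from v to span{e_j}.)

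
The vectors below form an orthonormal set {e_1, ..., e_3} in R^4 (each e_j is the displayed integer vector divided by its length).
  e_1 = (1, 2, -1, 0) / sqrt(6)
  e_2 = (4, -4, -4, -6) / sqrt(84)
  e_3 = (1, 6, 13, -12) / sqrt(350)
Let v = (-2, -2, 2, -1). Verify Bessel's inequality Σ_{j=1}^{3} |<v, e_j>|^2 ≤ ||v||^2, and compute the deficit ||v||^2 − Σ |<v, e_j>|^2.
Σ |<v, e_j>|^2 = 309/25; ||v||^2 = 13; deficit = 16/25

Write each e_j = u_j / sqrt(<u_j, u_j>) where u_j is the displayed integer vector. Then <v, e_j> = <v, u_j> / sqrt(<u_j, u_j>), so |<v, e_j>|^2 = <v, u_j>^2 / <u_j, u_j>.
Coefficients: <v, e_1> = -8/sqrt(6), <v, e_2> = -2/sqrt(84), <v, e_3> = 24/sqrt(350).
Square and sum: Σ |<v, e_j>|^2 = 309/25.
Compute ||v||^2 = v·v = 13.
Deficit = 13 − 309/25 = 16/25 ≥ 0, confirming Bessel's inequality. (The deficit equals ||v − Σ <v,e_j> e_j||^2, the squared distance from v to span{e_j}.)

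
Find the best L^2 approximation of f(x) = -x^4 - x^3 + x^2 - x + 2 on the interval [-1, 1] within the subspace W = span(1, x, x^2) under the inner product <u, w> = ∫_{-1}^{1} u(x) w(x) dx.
g(x) = x^2/7 - 8*x/5 + 73/35

The best approximation g ∈ W is the orthogonal projection of f onto W. Writing g = a_0 + a_1 x + a_2 x^2, the coefficients solve the normal equations G · a = b where
  G_{ij} = <φ_i, φ_j> and b_i = <f, φ_i>, with φ_0 = 1, φ_1 = x, φ_2 = x^2.
G =
  [2, 0, 2/3]
  [0, 2/3, 0]
  [2/3, 0, 2/5],
b = (64/15, -16/15, 152/105).
Solving gives a_0 = 73/35, a_1 = -8/5, a_2 = 1/7, so
  g(x) = x^2/7 - 8*x/5 + 73/35.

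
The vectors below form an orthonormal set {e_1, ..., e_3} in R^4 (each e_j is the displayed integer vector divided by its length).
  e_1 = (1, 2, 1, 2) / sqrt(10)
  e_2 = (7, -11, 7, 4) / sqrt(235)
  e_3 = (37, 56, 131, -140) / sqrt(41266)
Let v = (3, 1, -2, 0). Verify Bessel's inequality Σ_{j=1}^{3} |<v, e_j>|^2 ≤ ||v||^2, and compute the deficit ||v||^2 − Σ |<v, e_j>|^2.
Σ |<v, e_j>|^2 = 521/439; ||v||^2 = 14; deficit = 5625/439

Write each e_j = u_j / sqrt(<u_j, u_j>) where u_j is the displayed integer vector. Then <v, e_j> = <v, u_j> / sqrt(<u_j, u_j>), so |<v, e_j>|^2 = <v, u_j>^2 / <u_j, u_j>.
Coefficients: <v, e_1> = 3/sqrt(10), <v, e_2> = -4/sqrt(235), <v, e_3> = -95/sqrt(41266).
Square and sum: Σ |<v, e_j>|^2 = 521/439.
Compute ||v||^2 = v·v = 14.
Deficit = 14 − 521/439 = 5625/439 ≥ 0, confirming Bessel's inequality. (The deficit equals ||v − Σ <v,e_j> e_j||^2, the squared distance from v to span{e_j}.)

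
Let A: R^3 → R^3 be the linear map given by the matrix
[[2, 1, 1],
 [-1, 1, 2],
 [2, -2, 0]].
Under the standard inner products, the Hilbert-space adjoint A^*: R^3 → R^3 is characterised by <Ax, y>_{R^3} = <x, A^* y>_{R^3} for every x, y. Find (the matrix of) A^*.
A^* = A^T =
[[2, -1, 2],
 [1, 1, -2],
 [1, 2, 0]]

For real matrices with standard dot products, the defining identity <Ax, y> = <x, A^* y> gives (Ax)^T y = x^T (A^*) y, i.e. x^T A^T y = x^T (A^*) y. Since this holds for all x, y, we must have A^* = A^T. Therefore
A^* =
[[2, -1, 2],
 [1, 1, -2],
 [1, 2, 0]].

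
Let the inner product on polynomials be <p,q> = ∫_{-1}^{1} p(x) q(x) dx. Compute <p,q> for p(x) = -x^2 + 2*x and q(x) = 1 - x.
<p,q> = -2

Expand the product: p(x)·q(x) = x^3 - 3*x^2 + 2*x.
∫_{-1}^{1} of each monomial x^k gives [2/(k+1) if k even, 0 if k odd]. Integrating term-by-term (or equivalently evaluating the antiderivative F(x) = x^4/4 - x^3 + x^2 at the endpoints):
  F(1) − F(−1) = 1/4 − (9/4) = -2.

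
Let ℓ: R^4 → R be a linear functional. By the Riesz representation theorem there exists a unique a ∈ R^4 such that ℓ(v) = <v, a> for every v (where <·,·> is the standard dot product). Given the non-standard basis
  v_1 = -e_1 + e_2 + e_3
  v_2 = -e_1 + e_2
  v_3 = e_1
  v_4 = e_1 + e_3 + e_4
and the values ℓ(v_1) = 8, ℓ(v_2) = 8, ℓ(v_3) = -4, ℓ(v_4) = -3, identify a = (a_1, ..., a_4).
a = (-4, 4, 0, 1)

Write a = (a_1, ..., a_4) in the standard basis. For each basis vector v_i, ℓ(v_i) = <v_i, a> is a linear equation in the a_j's. Collect the n equations into a matrix system V a = ℓ, where row i of V is v_i (expressed in the standard basis). Since V is invertible (lower-triangular with 1s on the diagonal, up to permutation), solve by back-substitution:
  V =
[[-1, 1, 1, 0],
 [-1, 1, 0, 0],
 [1, 0, 0, 0],
 [1, 0, 1, 1]]
  V a = (8, 8, -4, -3)
Solving gives a = (-4, 4, 0, 1).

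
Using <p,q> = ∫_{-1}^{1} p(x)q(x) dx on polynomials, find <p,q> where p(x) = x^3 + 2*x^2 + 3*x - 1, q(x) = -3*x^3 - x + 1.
<p,q> = -158/21

Expand the product: p(x)·q(x) = -3*x^6 - 6*x^5 - 10*x^4 + 2*x^3 - x^2 + 4*x - 1.
∫_{-1}^{1} of each monomial x^k gives [2/(k+1) if k even, 0 if k odd]. Integrating term-by-term (or equivalently evaluating the antiderivative F(x) = -3*x^7/7 - x^6 - 2*x^5 + x^4/2 - x^3/3 + 2*x^2 - x at the endpoints):
  F(1) − F(−1) = -95/42 − (221/42) = -158/21.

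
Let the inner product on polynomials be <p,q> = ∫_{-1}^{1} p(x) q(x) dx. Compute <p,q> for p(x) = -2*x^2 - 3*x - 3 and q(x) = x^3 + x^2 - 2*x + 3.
<p,q> = -22

Expand the product: p(x)·q(x) = -2*x^5 - 5*x^4 - 2*x^3 - 3*x^2 - 3*x - 9.
∫_{-1}^{1} of each monomial x^k gives [2/(k+1) if k even, 0 if k odd]. Integrating term-by-term (or equivalently evaluating the antiderivative F(x) = -x^6/3 - x^5 - x^4/2 - x^3 - 3*x^2/2 - 9*x at the endpoints):
  F(1) − F(−1) = -40/3 − (26/3) = -22.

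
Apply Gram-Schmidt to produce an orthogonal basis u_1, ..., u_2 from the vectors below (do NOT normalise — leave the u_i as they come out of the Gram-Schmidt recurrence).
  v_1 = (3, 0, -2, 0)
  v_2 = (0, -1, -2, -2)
Orthogonal basis:
  u_1 = (3, 0, -2, 0)
  u_2 = (-12/13, -1, -18/13, -2)

Apply the Gram-Schmidt recurrence
  u_1 = v_1
  u_i = v_i − Σ_{j<i} ((v_i · u_j) / (u_j · u_j)) · u_j.

Step by step this gives:
  u_1 = (3, 0, -2, 0)
  u_2 = (-12/13, -1, -18/13, -2)

Orthogonality check:
  u_2 · u_1 = 0 (should be 0)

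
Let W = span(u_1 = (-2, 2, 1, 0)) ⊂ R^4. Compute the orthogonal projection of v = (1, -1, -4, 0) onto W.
proj_W(v) = (16/9, -16/9, -8/9, 0)

Set up U = [u_1 | ... | u_1] ∈ R^(4×1). The projector onto W = col(U) is P = U (U^T U)^(-1) U^T.
Compute U^T U =
  [9],
and U^T v = (-8).
Solve U^T U · c = U^T v for the coefficients: c = (-8/9). The projection is proj_W(v) = U c.
Check: (v - proj_W(v)) · u_1 = 0  (should be 0).
Result: proj_W(v) = (16/9, -16/9, -8/9, 0).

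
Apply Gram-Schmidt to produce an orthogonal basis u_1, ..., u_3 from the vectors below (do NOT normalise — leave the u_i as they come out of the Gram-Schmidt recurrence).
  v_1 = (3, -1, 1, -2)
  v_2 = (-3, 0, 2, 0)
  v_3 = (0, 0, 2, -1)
Orthogonal basis:
  u_1 = (3, -1, 1, -2)
  u_2 = (-8/5, -7/15, 37/15, -14/15)
  u_3 = (12/73, 40/73, 18/73, 7/73)

Apply the Gram-Schmidt recurrence
  u_1 = v_1
  u_i = v_i − Σ_{j<i} ((v_i · u_j) / (u_j · u_j)) · u_j.

Step by step this gives:
  u_1 = (3, -1, 1, -2)
  u_2 = (-8/5, -7/15, 37/15, -14/15)
  u_3 = (12/73, 40/73, 18/73, 7/73)

Orthogonality check:
  u_2 · u_1 = 0 (should be 0)
  u_3 · u_1 = 0 (should be 0)
  u_3 · u_2 = 0 (should be 0)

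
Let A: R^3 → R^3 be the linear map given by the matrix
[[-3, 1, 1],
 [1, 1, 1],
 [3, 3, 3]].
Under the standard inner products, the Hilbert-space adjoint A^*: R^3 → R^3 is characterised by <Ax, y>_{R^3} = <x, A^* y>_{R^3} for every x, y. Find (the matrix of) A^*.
A^* = A^T =
[[-3, 1, 3],
 [1, 1, 3],
 [1, 1, 3]]

For real matrices with standard dot products, the defining identity <Ax, y> = <x, A^* y> gives (Ax)^T y = x^T (A^*) y, i.e. x^T A^T y = x^T (A^*) y. Since this holds for all x, y, we must have A^* = A^T. Therefore
A^* =
[[-3, 1, 3],
 [1, 1, 3],
 [1, 1, 3]].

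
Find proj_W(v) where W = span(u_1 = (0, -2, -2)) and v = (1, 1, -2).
proj_W(v) = (0, -1/2, -1/2)

Set up U = [u_1 | ... | u_1] ∈ R^(3×1). The projector onto W = col(U) is P = U (U^T U)^(-1) U^T.
Compute U^T U =
  [8],
and U^T v = (2).
Solve U^T U · c = U^T v for the coefficients: c = (1/4). The projection is proj_W(v) = U c.
Check: (v - proj_W(v)) · u_1 = 0  (should be 0).
Result: proj_W(v) = (0, -1/2, -1/2).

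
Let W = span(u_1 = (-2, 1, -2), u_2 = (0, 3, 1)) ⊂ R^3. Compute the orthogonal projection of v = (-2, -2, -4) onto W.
proj_W(v) = (-220/89, -190/89, -320/89)

Set up U = [u_1 | ... | u_2] ∈ R^(3×2). The projector onto W = col(U) is P = U (U^T U)^(-1) U^T.
Compute U^T U =
  [9, 1]
  [1, 10],
and U^T v = (10, -10).
Solve U^T U · c = U^T v for the coefficients: c = (110/89, -100/89). The projection is proj_W(v) = U c.
Check: (v - proj_W(v)) · u_1 = 0  (should be 0).
Check: (v - proj_W(v)) · u_2 = 0  (should be 0).
Result: proj_W(v) = (-220/89, -190/89, -320/89).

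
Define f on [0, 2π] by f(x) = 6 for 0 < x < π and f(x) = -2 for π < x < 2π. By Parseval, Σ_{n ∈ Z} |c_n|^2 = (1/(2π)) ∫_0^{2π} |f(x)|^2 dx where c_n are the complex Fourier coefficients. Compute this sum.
Σ |c_n|^2 = 20

Parseval equates the L^2 energy of f (normalised by 1/(2π)) with the ℓ^2 sum of its Fourier coefficients: (1/(2π)) ∫_0^{2π} |f|^2 = Σ |c_n|^2.
Compute the left side: (1/(2π)) [∫_0^π 6^2 dx + ∫_π^{2π} (-2)^2 dx] = (1/(2π)) · (36π + 4π) = (36 + 4)/2 = 20.
So Σ_{n ∈ Z} |c_n|^2 = 20.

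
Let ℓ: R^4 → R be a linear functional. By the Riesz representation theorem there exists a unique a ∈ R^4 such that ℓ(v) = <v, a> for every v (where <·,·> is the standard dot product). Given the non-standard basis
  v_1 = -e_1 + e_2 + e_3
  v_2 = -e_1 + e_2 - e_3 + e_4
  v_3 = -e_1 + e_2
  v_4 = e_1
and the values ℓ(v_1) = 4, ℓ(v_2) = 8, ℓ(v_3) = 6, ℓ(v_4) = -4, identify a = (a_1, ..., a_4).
a = (-4, 2, -2, 0)

Write a = (a_1, ..., a_4) in the standard basis. For each basis vector v_i, ℓ(v_i) = <v_i, a> is a linear equation in the a_j's. Collect the n equations into a matrix system V a = ℓ, where row i of V is v_i (expressed in the standard basis). Since V is invertible (lower-triangular with 1s on the diagonal, up to permutation), solve by back-substitution:
  V =
[[-1, 1, 1, 0],
 [-1, 1, -1, 1],
 [-1, 1, 0, 0],
 [1, 0, 0, 0]]
  V a = (4, 8, 6, -4)
Solving gives a = (-4, 2, -2, 0).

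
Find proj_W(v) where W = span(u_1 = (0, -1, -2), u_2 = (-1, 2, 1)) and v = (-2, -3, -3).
proj_W(v) = (-1/14, -12/7, -51/14)

Set up U = [u_1 | ... | u_2] ∈ R^(3×2). The projector onto W = col(U) is P = U (U^T U)^(-1) U^T.
Compute U^T U =
  [5, -4]
  [-4, 6],
and U^T v = (9, -7).
Solve U^T U · c = U^T v for the coefficients: c = (13/7, 1/14). The projection is proj_W(v) = U c.
Check: (v - proj_W(v)) · u_1 = 0  (should be 0).
Check: (v - proj_W(v)) · u_2 = 0  (should be 0).
Result: proj_W(v) = (-1/14, -12/7, -51/14).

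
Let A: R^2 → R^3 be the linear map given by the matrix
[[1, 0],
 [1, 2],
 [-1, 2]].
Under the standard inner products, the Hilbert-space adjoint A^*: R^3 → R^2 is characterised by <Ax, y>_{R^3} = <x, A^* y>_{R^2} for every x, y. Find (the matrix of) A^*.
A^* = A^T =
[[1, 1, -1],
 [0, 2, 2]]

For real matrices with standard dot products, the defining identity <Ax, y> = <x, A^* y> gives (Ax)^T y = x^T (A^*) y, i.e. x^T A^T y = x^T (A^*) y. Since this holds for all x, y, we must have A^* = A^T. Therefore
A^* =
[[1, 1, -1],
 [0, 2, 2]].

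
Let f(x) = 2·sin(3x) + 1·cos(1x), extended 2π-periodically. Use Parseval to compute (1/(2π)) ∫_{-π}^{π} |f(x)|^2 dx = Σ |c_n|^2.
Σ |c_n|^2 = 5/2

Expand |f|^2 and use orthogonality of {sin(nx), cos(mx)} on [-π, π]:
  ∫_{-π}^{π} sin(nx)^2 dx = π, ∫ cos(mx)^2 dx = π, and cross terms integrate to 0.
So ∫_{-π}^{π} f(x)^2 dx = 2^2 · π + 1^2 · π = (4 + 1)π.
Divide by 2π: (4 + 1)/2 = 5/2.
By Parseval, this equals Σ |c_n|^2.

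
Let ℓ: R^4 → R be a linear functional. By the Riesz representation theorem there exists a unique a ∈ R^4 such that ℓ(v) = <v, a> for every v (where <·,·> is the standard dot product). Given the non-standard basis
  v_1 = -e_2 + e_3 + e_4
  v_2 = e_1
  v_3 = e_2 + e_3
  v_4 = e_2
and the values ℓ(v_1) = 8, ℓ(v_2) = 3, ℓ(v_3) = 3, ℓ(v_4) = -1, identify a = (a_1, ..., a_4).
a = (3, -1, 4, 3)

Write a = (a_1, ..., a_4) in the standard basis. For each basis vector v_i, ℓ(v_i) = <v_i, a> is a linear equation in the a_j's. Collect the n equations into a matrix system V a = ℓ, where row i of V is v_i (expressed in the standard basis). Since V is invertible (lower-triangular with 1s on the diagonal, up to permutation), solve by back-substitution:
  V =
[[0, -1, 1, 1],
 [1, 0, 0, 0],
 [0, 1, 1, 0],
 [0, 1, 0, 0]]
  V a = (8, 3, 3, -1)
Solving gives a = (3, -1, 4, 3).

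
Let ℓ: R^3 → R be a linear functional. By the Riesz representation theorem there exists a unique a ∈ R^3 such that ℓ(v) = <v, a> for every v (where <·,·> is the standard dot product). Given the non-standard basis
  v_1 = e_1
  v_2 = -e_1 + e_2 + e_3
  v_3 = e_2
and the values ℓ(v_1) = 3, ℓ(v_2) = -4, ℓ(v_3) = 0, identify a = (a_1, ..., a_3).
a = (3, 0, -1)

Write a = (a_1, ..., a_3) in the standard basis. For each basis vector v_i, ℓ(v_i) = <v_i, a> is a linear equation in the a_j's. Collect the n equations into a matrix system V a = ℓ, where row i of V is v_i (expressed in the standard basis). Since V is invertible (lower-triangular with 1s on the diagonal, up to permutation), solve by back-substitution:
  V =
[[1, 0, 0],
 [-1, 1, 1],
 [0, 1, 0]]
  V a = (3, -4, 0)
Solving gives a = (3, 0, -1).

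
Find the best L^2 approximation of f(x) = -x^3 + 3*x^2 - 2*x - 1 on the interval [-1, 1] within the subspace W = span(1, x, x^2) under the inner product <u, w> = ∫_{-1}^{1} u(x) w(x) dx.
g(x) = 3*x^2 - 13*x/5 - 1

The best approximation g ∈ W is the orthogonal projection of f onto W. Writing g = a_0 + a_1 x + a_2 x^2, the coefficients solve the normal equations G · a = b where
  G_{ij} = <φ_i, φ_j> and b_i = <f, φ_i>, with φ_0 = 1, φ_1 = x, φ_2 = x^2.
G =
  [2, 0, 2/3]
  [0, 2/3, 0]
  [2/3, 0, 2/5],
b = (0, -26/15, 8/15).
Solving gives a_0 = -1, a_1 = -13/5, a_2 = 3, so
  g(x) = 3*x^2 - 13*x/5 - 1.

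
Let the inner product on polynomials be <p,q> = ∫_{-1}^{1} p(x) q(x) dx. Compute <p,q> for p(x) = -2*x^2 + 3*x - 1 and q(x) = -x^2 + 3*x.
<p,q> = 112/15

Expand the product: p(x)·q(x) = 2*x^4 - 9*x^3 + 10*x^2 - 3*x.
∫_{-1}^{1} of each monomial x^k gives [2/(k+1) if k even, 0 if k odd]. Integrating term-by-term (or equivalently evaluating the antiderivative F(x) = 2*x^5/5 - 9*x^4/4 + 10*x^3/3 - 3*x^2/2 at the endpoints):
  F(1) − F(−1) = -1/60 − (-449/60) = 112/15.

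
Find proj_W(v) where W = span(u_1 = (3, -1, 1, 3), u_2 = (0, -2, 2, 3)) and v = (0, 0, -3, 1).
proj_W(v) = (13/19, 9/19, -9/19, -7/19)

Set up U = [u_1 | ... | u_2] ∈ R^(4×2). The projector onto W = col(U) is P = U (U^T U)^(-1) U^T.
Compute U^T U =
  [20, 13]
  [13, 17],
and U^T v = (0, -3).
Solve U^T U · c = U^T v for the coefficients: c = (13/57, -20/57). The projection is proj_W(v) = U c.
Check: (v - proj_W(v)) · u_1 = 0  (should be 0).
Check: (v - proj_W(v)) · u_2 = 0  (should be 0).
Result: proj_W(v) = (13/19, 9/19, -9/19, -7/19).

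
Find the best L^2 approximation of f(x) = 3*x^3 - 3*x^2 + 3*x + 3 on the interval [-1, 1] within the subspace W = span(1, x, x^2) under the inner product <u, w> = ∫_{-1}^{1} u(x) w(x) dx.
g(x) = -3*x^2 + 24*x/5 + 3

The best approximation g ∈ W is the orthogonal projection of f onto W. Writing g = a_0 + a_1 x + a_2 x^2, the coefficients solve the normal equations G · a = b where
  G_{ij} = <φ_i, φ_j> and b_i = <f, φ_i>, with φ_0 = 1, φ_1 = x, φ_2 = x^2.
G =
  [2, 0, 2/3]
  [0, 2/3, 0]
  [2/3, 0, 2/5],
b = (4, 16/5, 4/5).
Solving gives a_0 = 3, a_1 = 24/5, a_2 = -3, so
  g(x) = -3*x^2 + 24*x/5 + 3.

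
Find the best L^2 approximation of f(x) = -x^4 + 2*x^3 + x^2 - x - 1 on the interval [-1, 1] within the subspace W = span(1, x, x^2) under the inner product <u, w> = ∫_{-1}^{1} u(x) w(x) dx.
g(x) = x^2/7 + x/5 - 32/35

The best approximation g ∈ W is the orthogonal projection of f onto W. Writing g = a_0 + a_1 x + a_2 x^2, the coefficients solve the normal equations G · a = b where
  G_{ij} = <φ_i, φ_j> and b_i = <f, φ_i>, with φ_0 = 1, φ_1 = x, φ_2 = x^2.
G =
  [2, 0, 2/3]
  [0, 2/3, 0]
  [2/3, 0, 2/5],
b = (-26/15, 2/15, -58/105).
Solving gives a_0 = -32/35, a_1 = 1/5, a_2 = 1/7, so
  g(x) = x^2/7 + x/5 - 32/35.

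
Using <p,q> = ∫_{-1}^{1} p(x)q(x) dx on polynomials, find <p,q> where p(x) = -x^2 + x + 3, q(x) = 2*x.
<p,q> = 4/3

Expand the product: p(x)·q(x) = -2*x^3 + 2*x^2 + 6*x.
∫_{-1}^{1} of each monomial x^k gives [2/(k+1) if k even, 0 if k odd]. Integrating term-by-term (or equivalently evaluating the antiderivative F(x) = -x^4/2 + 2*x^3/3 + 3*x^2 at the endpoints):
  F(1) − F(−1) = 19/6 − (11/6) = 4/3.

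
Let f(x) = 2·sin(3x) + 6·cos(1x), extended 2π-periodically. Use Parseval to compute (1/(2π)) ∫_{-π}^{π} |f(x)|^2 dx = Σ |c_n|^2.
Σ |c_n|^2 = 20

Expand |f|^2 and use orthogonality of {sin(nx), cos(mx)} on [-π, π]:
  ∫_{-π}^{π} sin(nx)^2 dx = π, ∫ cos(mx)^2 dx = π, and cross terms integrate to 0.
So ∫_{-π}^{π} f(x)^2 dx = 2^2 · π + 6^2 · π = (4 + 36)π.
Divide by 2π: (4 + 36)/2 = 20.
By Parseval, this equals Σ |c_n|^2.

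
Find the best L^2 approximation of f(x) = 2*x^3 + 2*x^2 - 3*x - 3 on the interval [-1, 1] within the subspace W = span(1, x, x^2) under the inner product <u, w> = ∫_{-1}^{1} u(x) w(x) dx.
g(x) = 2*x^2 - 9*x/5 - 3

The best approximation g ∈ W is the orthogonal projection of f onto W. Writing g = a_0 + a_1 x + a_2 x^2, the coefficients solve the normal equations G · a = b where
  G_{ij} = <φ_i, φ_j> and b_i = <f, φ_i>, with φ_0 = 1, φ_1 = x, φ_2 = x^2.
G =
  [2, 0, 2/3]
  [0, 2/3, 0]
  [2/3, 0, 2/5],
b = (-14/3, -6/5, -6/5).
Solving gives a_0 = -3, a_1 = -9/5, a_2 = 2, so
  g(x) = 2*x^2 - 9*x/5 - 3.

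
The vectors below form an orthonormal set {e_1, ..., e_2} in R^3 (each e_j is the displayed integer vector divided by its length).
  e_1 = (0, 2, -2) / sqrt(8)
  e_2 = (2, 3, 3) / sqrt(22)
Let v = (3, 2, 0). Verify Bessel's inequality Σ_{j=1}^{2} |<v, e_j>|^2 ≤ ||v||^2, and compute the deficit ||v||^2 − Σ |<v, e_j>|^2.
Σ |<v, e_j>|^2 = 94/11; ||v||^2 = 13; deficit = 49/11

Write each e_j = u_j / sqrt(<u_j, u_j>) where u_j is the displayed integer vector. Then <v, e_j> = <v, u_j> / sqrt(<u_j, u_j>), so |<v, e_j>|^2 = <v, u_j>^2 / <u_j, u_j>.
Coefficients: <v, e_1> = 4/sqrt(8), <v, e_2> = 12/sqrt(22).
Square and sum: Σ |<v, e_j>|^2 = 94/11.
Compute ||v||^2 = v·v = 13.
Deficit = 13 − 94/11 = 49/11 ≥ 0, confirming Bessel's inequality. (The deficit equals ||v − Σ <v,e_j> e_j||^2, the squared distance from v to span{e_j}.)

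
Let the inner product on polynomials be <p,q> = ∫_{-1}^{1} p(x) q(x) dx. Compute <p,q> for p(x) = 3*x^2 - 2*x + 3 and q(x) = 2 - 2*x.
<p,q> = 56/3

Expand the product: p(x)·q(x) = -6*x^3 + 10*x^2 - 10*x + 6.
∫_{-1}^{1} of each monomial x^k gives [2/(k+1) if k even, 0 if k odd]. Integrating term-by-term (or equivalently evaluating the antiderivative F(x) = -3*x^4/2 + 10*x^3/3 - 5*x^2 + 6*x at the endpoints):
  F(1) − F(−1) = 17/6 − (-95/6) = 56/3.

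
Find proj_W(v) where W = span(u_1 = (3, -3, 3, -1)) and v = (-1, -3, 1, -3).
proj_W(v) = (9/7, -9/7, 9/7, -3/7)

Set up U = [u_1 | ... | u_1] ∈ R^(4×1). The projector onto W = col(U) is P = U (U^T U)^(-1) U^T.
Compute U^T U =
  [28],
and U^T v = (12).
Solve U^T U · c = U^T v for the coefficients: c = (3/7). The projection is proj_W(v) = U c.
Check: (v - proj_W(v)) · u_1 = 0  (should be 0).
Result: proj_W(v) = (9/7, -9/7, 9/7, -3/7).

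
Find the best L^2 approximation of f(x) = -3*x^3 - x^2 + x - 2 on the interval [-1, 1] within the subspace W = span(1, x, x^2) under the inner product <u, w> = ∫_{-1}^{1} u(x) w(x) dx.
g(x) = -x^2 - 4*x/5 - 2

The best approximation g ∈ W is the orthogonal projection of f onto W. Writing g = a_0 + a_1 x + a_2 x^2, the coefficients solve the normal equations G · a = b where
  G_{ij} = <φ_i, φ_j> and b_i = <f, φ_i>, with φ_0 = 1, φ_1 = x, φ_2 = x^2.
G =
  [2, 0, 2/3]
  [0, 2/3, 0]
  [2/3, 0, 2/5],
b = (-14/3, -8/15, -26/15).
Solving gives a_0 = -2, a_1 = -4/5, a_2 = -1, so
  g(x) = -x^2 - 4*x/5 - 2.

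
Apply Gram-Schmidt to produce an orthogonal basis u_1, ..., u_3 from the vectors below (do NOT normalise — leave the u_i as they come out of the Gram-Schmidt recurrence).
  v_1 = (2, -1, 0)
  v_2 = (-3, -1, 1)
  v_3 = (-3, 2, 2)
Orthogonal basis:
  u_1 = (2, -1, 0)
  u_2 = (-1, -2, 1)
  u_3 = (11/30, 11/15, 11/6)

Apply the Gram-Schmidt recurrence
  u_1 = v_1
  u_i = v_i − Σ_{j<i} ((v_i · u_j) / (u_j · u_j)) · u_j.

Step by step this gives:
  u_1 = (2, -1, 0)
  u_2 = (-1, -2, 1)
  u_3 = (11/30, 11/15, 11/6)

Orthogonality check:
  u_2 · u_1 = 0 (should be 0)
  u_3 · u_1 = 0 (should be 0)
  u_3 · u_2 = 0 (should be 0)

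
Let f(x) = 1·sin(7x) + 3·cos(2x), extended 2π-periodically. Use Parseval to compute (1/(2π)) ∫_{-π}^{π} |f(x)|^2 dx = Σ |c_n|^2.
Σ |c_n|^2 = 5

Expand |f|^2 and use orthogonality of {sin(nx), cos(mx)} on [-π, π]:
  ∫_{-π}^{π} sin(nx)^2 dx = π, ∫ cos(mx)^2 dx = π, and cross terms integrate to 0.
So ∫_{-π}^{π} f(x)^2 dx = 1^2 · π + 3^2 · π = (1 + 9)π.
Divide by 2π: (1 + 9)/2 = 5.
By Parseval, this equals Σ |c_n|^2.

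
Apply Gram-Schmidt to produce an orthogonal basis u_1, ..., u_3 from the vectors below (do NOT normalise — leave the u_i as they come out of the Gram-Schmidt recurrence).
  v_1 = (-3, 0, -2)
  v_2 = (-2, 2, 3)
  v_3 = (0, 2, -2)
Orthogonal basis:
  u_1 = (-3, 0, -2)
  u_2 = (-2, 2, 3)
  u_3 = (152/221, 38/17, -228/221)

Apply the Gram-Schmidt recurrence
  u_1 = v_1
  u_i = v_i − Σ_{j<i} ((v_i · u_j) / (u_j · u_j)) · u_j.

Step by step this gives:
  u_1 = (-3, 0, -2)
  u_2 = (-2, 2, 3)
  u_3 = (152/221, 38/17, -228/221)

Orthogonality check:
  u_2 · u_1 = 0 (should be 0)
  u_3 · u_1 = 0 (should be 0)
  u_3 · u_2 = 0 (should be 0)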